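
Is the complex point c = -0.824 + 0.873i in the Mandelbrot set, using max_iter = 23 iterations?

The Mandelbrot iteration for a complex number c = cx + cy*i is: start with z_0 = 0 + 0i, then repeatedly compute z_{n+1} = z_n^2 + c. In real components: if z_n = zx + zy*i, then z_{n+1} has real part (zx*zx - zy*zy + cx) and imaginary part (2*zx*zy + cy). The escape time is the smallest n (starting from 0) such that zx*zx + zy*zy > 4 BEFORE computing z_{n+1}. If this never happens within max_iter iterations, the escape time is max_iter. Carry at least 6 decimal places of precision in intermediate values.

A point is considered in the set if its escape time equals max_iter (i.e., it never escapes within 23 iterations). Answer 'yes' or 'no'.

z_0 = 0 + 0i, c = -0.8240 + 0.8730i
Iter 1: z = -0.8240 + 0.8730i, |z|^2 = 1.4411
Iter 2: z = -0.9072 + -0.5657i, |z|^2 = 1.1429
Iter 3: z = -0.3211 + 1.8994i, |z|^2 = 3.7107
Iter 4: z = -4.3285 + -0.3467i, |z|^2 = 18.8559
Escaped at iteration 4

Answer: no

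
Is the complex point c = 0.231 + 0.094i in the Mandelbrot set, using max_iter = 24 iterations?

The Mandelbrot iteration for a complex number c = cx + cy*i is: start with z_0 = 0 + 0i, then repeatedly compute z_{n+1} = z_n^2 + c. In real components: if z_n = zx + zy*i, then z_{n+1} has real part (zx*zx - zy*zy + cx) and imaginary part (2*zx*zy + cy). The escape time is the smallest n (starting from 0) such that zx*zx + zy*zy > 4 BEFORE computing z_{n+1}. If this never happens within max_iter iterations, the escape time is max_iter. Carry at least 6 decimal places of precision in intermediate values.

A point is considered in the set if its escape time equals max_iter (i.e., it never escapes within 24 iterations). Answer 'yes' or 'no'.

Answer: yes

Derivation:
z_0 = 0 + 0i, c = 0.2310 + 0.0940i
Iter 1: z = 0.2310 + 0.0940i, |z|^2 = 0.0622
Iter 2: z = 0.2755 + 0.1374i, |z|^2 = 0.0948
Iter 3: z = 0.2880 + 0.1697i, |z|^2 = 0.1118
Iter 4: z = 0.2852 + 0.1918i, |z|^2 = 0.1181
Iter 5: z = 0.2755 + 0.2034i, |z|^2 = 0.1173
Iter 6: z = 0.2656 + 0.2061i, |z|^2 = 0.1130
Iter 7: z = 0.2591 + 0.2034i, |z|^2 = 0.1085
Iter 8: z = 0.2567 + 0.1994i, |z|^2 = 0.1057
Iter 9: z = 0.2571 + 0.1964i, |z|^2 = 0.1047
Iter 10: z = 0.2586 + 0.1950i, |z|^2 = 0.1049
Iter 11: z = 0.2598 + 0.1948i, |z|^2 = 0.1055
Iter 12: z = 0.2605 + 0.1952i, |z|^2 = 0.1060
Iter 13: z = 0.2608 + 0.1957i, |z|^2 = 0.1063
Iter 14: z = 0.2607 + 0.1961i, |z|^2 = 0.1064
Iter 15: z = 0.2605 + 0.1962i, |z|^2 = 0.1064
Iter 16: z = 0.2604 + 0.1962i, |z|^2 = 0.1063
Iter 17: z = 0.2603 + 0.1962i, |z|^2 = 0.1062
Iter 18: z = 0.2603 + 0.1961i, |z|^2 = 0.1062
Iter 19: z = 0.2603 + 0.1961i, |z|^2 = 0.1062
Iter 20: z = 0.2603 + 0.1961i, |z|^2 = 0.1062
Iter 21: z = 0.2603 + 0.1961i, |z|^2 = 0.1062
Iter 22: z = 0.2603 + 0.1961i, |z|^2 = 0.1062
Iter 23: z = 0.2603 + 0.1961i, |z|^2 = 0.1062
Did not escape in 24 iterations → in set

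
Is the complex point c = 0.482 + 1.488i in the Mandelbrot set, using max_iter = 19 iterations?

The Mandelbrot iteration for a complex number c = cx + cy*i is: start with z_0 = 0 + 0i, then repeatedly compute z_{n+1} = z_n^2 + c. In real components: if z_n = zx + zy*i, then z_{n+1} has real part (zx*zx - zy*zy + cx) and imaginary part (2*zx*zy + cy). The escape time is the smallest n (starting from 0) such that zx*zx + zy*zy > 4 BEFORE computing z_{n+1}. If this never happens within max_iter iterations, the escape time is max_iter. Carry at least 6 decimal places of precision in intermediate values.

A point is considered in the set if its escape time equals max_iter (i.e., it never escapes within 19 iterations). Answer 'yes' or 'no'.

z_0 = 0 + 0i, c = 0.4820 + 1.4880i
Iter 1: z = 0.4820 + 1.4880i, |z|^2 = 2.4465
Iter 2: z = -1.4998 + 2.9224i, |z|^2 = 10.7901
Escaped at iteration 2

Answer: no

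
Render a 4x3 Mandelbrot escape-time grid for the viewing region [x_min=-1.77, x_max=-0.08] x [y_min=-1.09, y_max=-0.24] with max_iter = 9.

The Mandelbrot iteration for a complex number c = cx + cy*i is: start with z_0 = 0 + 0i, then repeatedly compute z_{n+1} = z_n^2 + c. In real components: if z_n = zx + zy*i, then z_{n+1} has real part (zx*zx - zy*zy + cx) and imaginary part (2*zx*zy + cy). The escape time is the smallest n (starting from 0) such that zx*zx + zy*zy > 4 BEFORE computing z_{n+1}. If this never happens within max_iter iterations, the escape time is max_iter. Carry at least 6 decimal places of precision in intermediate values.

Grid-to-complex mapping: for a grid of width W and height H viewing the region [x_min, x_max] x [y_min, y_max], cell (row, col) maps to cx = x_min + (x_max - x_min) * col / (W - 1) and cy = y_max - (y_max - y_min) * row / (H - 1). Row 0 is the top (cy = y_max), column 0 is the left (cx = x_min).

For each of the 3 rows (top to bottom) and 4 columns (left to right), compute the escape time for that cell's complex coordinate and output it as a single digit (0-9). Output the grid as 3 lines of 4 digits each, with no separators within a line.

(row=0, col=0): c = -1.7700 + -0.2400i → escape time 4
(row=0, col=1): c = -1.2067 + -0.2400i → escape time 9
(row=0, col=2): c = -0.6433 + -0.2400i → escape time 9
(row=0, col=3): c = -0.0800 + -0.2400i → escape time 9
(row=1, col=0): c = -1.7700 + -0.6650i → escape time 3
(row=1, col=1): c = -1.2067 + -0.6650i → escape time 3
(row=1, col=2): c = -0.6433 + -0.6650i → escape time 7
(row=1, col=3): c = -0.0800 + -0.6650i → escape time 9
(row=2, col=0): c = -1.7700 + -1.0900i → escape time 1
(row=2, col=1): c = -1.2067 + -1.0900i → escape time 3
(row=2, col=2): c = -0.6433 + -1.0900i → escape time 3
(row=2, col=3): c = -0.0800 + -1.0900i → escape time 5

Answer: 4999
3379
1335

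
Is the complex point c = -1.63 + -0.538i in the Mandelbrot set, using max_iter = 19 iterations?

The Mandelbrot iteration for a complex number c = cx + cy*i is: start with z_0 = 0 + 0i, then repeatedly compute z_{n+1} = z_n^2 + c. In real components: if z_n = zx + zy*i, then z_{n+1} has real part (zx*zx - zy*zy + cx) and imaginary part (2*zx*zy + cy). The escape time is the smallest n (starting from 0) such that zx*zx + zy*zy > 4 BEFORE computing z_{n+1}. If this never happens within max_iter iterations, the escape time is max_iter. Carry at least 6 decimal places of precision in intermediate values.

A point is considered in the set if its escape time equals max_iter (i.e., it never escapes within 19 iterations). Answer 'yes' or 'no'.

Answer: no

Derivation:
z_0 = 0 + 0i, c = -1.6300 + -0.5380i
Iter 1: z = -1.6300 + -0.5380i, |z|^2 = 2.9463
Iter 2: z = 0.7375 + 1.2159i, |z|^2 = 2.0222
Iter 3: z = -2.5645 + 1.2553i, |z|^2 = 8.1526
Escaped at iteration 3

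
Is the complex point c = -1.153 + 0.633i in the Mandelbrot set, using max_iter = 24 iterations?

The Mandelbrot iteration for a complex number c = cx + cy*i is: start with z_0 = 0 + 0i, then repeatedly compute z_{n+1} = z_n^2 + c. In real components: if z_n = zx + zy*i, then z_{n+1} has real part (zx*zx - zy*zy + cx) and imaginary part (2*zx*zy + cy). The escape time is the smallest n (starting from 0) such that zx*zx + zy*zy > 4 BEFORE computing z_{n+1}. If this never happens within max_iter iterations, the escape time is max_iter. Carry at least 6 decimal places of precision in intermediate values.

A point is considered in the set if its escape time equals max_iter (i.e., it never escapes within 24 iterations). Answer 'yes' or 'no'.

z_0 = 0 + 0i, c = -1.1530 + 0.6330i
Iter 1: z = -1.1530 + 0.6330i, |z|^2 = 1.7301
Iter 2: z = -0.2243 + -0.8267i, |z|^2 = 0.7337
Iter 3: z = -1.7861 + 1.0038i, |z|^2 = 4.1979
Escaped at iteration 3

Answer: no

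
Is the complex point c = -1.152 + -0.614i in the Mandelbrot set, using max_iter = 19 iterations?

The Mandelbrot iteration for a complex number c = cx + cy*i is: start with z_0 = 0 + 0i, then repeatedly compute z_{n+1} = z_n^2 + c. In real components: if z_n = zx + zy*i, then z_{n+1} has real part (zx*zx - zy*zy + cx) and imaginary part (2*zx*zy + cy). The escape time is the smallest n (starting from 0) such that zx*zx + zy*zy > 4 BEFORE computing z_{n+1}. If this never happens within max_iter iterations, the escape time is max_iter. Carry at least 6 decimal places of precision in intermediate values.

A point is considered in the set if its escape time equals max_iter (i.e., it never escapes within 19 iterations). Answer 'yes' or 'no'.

Answer: no

Derivation:
z_0 = 0 + 0i, c = -1.1520 + -0.6140i
Iter 1: z = -1.1520 + -0.6140i, |z|^2 = 1.7041
Iter 2: z = -0.2019 + 0.8007i, |z|^2 = 0.6818
Iter 3: z = -1.7523 + -0.9373i, |z|^2 = 3.9490
Iter 4: z = 1.0400 + 2.6708i, |z|^2 = 8.2149
Escaped at iteration 4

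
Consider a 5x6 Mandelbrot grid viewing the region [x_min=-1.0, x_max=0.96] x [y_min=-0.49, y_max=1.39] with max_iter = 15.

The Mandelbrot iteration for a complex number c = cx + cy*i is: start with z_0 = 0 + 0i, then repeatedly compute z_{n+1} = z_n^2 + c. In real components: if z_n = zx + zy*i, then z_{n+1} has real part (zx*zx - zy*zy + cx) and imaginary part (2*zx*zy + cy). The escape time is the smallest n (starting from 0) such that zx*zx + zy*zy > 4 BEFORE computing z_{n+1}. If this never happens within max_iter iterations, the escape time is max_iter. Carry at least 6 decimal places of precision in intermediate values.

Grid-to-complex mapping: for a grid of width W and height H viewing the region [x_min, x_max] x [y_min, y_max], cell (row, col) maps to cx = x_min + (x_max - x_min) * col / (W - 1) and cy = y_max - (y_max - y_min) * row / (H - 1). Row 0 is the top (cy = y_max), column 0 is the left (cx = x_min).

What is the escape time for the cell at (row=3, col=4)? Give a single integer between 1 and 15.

Answer: 3

Derivation:
z_0 = 0 + 0i, c = 0.9600 + 0.2620i
Iter 1: z = 0.9600 + 0.2620i, |z|^2 = 0.9902
Iter 2: z = 1.8130 + 0.7650i, |z|^2 = 3.8721
Iter 3: z = 3.6615 + 3.0360i, |z|^2 = 22.6239
Escaped at iteration 3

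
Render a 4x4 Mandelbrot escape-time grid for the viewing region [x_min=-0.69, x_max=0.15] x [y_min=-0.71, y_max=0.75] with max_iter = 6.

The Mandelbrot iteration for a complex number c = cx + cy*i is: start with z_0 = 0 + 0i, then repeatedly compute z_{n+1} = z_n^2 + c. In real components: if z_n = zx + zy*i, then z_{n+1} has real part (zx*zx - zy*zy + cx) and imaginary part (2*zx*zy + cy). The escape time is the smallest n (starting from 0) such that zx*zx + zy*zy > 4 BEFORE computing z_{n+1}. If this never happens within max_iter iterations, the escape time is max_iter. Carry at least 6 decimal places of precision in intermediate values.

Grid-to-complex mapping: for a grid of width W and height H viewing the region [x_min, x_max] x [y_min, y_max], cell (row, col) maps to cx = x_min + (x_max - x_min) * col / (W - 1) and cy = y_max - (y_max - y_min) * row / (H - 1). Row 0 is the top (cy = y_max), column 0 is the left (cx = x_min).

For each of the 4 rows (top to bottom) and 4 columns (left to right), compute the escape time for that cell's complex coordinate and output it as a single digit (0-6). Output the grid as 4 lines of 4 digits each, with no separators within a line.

(row=0, col=0): c = -0.6900 + 0.7500i → escape time 4
(row=0, col=1): c = -0.4100 + 0.7500i → escape time 6
(row=0, col=2): c = -0.1300 + 0.7500i → escape time 6
(row=0, col=3): c = 0.1500 + 0.7500i → escape time 6
(row=1, col=0): c = -0.6900 + 0.2633i → escape time 6
(row=1, col=1): c = -0.4100 + 0.2633i → escape time 6
(row=1, col=2): c = -0.1300 + 0.2633i → escape time 6
(row=1, col=3): c = 0.1500 + 0.2633i → escape time 6
(row=2, col=0): c = -0.6900 + -0.2233i → escape time 6
(row=2, col=1): c = -0.4100 + -0.2233i → escape time 6
(row=2, col=2): c = -0.1300 + -0.2233i → escape time 6
(row=2, col=3): c = 0.1500 + -0.2233i → escape time 6
(row=3, col=0): c = -0.6900 + -0.7100i → escape time 5
(row=3, col=1): c = -0.4100 + -0.7100i → escape time 6
(row=3, col=2): c = -0.1300 + -0.7100i → escape time 6
(row=3, col=3): c = 0.1500 + -0.7100i → escape time 6

Answer: 4666
6666
6666
5666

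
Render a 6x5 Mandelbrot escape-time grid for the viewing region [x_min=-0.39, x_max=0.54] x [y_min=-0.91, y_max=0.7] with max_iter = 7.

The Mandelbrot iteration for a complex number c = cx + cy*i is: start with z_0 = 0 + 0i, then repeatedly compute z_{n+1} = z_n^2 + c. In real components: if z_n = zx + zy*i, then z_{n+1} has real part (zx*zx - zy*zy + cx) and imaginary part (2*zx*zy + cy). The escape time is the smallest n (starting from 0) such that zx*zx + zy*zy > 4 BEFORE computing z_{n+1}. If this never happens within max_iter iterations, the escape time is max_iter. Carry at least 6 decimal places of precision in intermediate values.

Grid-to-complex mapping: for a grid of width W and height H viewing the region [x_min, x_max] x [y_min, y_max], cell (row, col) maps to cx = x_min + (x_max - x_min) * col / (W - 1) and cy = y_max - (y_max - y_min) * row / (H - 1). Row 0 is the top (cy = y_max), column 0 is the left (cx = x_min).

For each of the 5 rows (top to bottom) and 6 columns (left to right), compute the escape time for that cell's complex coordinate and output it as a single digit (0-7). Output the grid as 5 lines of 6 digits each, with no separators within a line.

Answer: 777773
777774
777774
777774
577443

Derivation:
(row=0, col=0): c = -0.3900 + 0.7000i → escape time 7
(row=0, col=1): c = -0.2040 + 0.7000i → escape time 7
(row=0, col=2): c = -0.0180 + 0.7000i → escape time 7
(row=0, col=3): c = 0.1680 + 0.7000i → escape time 7
(row=0, col=4): c = 0.3540 + 0.7000i → escape time 7
(row=0, col=5): c = 0.5400 + 0.7000i → escape time 3
(row=1, col=0): c = -0.3900 + 0.2975i → escape time 7
(row=1, col=1): c = -0.2040 + 0.2975i → escape time 7
(row=1, col=2): c = -0.0180 + 0.2975i → escape time 7
(row=1, col=3): c = 0.1680 + 0.2975i → escape time 7
(row=1, col=4): c = 0.3540 + 0.2975i → escape time 7
(row=1, col=5): c = 0.5400 + 0.2975i → escape time 4
(row=2, col=0): c = -0.3900 + -0.1050i → escape time 7
(row=2, col=1): c = -0.2040 + -0.1050i → escape time 7
(row=2, col=2): c = -0.0180 + -0.1050i → escape time 7
(row=2, col=3): c = 0.1680 + -0.1050i → escape time 7
(row=2, col=4): c = 0.3540 + -0.1050i → escape time 7
(row=2, col=5): c = 0.5400 + -0.1050i → escape time 4
(row=3, col=0): c = -0.3900 + -0.5075i → escape time 7
(row=3, col=1): c = -0.2040 + -0.5075i → escape time 7
(row=3, col=2): c = -0.0180 + -0.5075i → escape time 7
(row=3, col=3): c = 0.1680 + -0.5075i → escape time 7
(row=3, col=4): c = 0.3540 + -0.5075i → escape time 7
(row=3, col=5): c = 0.5400 + -0.5075i → escape time 4
(row=4, col=0): c = -0.3900 + -0.9100i → escape time 5
(row=4, col=1): c = -0.2040 + -0.9100i → escape time 7
(row=4, col=2): c = -0.0180 + -0.9100i → escape time 7
(row=4, col=3): c = 0.1680 + -0.9100i → escape time 4
(row=4, col=4): c = 0.3540 + -0.9100i → escape time 4
(row=4, col=5): c = 0.5400 + -0.9100i → escape time 3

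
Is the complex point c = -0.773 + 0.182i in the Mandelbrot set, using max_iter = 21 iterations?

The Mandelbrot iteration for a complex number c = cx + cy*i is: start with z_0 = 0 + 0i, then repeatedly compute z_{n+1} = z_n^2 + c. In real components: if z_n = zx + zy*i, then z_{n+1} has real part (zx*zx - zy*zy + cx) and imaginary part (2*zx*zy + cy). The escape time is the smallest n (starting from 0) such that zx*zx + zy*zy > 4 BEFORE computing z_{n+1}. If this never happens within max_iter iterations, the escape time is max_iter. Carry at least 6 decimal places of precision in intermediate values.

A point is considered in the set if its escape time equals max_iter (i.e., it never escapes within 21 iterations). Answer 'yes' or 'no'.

z_0 = 0 + 0i, c = -0.7730 + 0.1820i
Iter 1: z = -0.7730 + 0.1820i, |z|^2 = 0.6307
Iter 2: z = -0.2086 + -0.0994i, |z|^2 = 0.0534
Iter 3: z = -0.7394 + 0.2235i, |z|^2 = 0.5966
Iter 4: z = -0.2763 + -0.1484i, |z|^2 = 0.0984
Iter 5: z = -0.7187 + 0.2640i, |z|^2 = 0.5862
Iter 6: z = -0.3262 + -0.1975i, |z|^2 = 0.1454
Iter 7: z = -0.7056 + 0.3108i, |z|^2 = 0.5945
Iter 8: z = -0.3717 + -0.2567i, |z|^2 = 0.2041
Iter 9: z = -0.7007 + 0.3728i, |z|^2 = 0.6300
Iter 10: z = -0.4210 + -0.3405i, |z|^2 = 0.2932
Iter 11: z = -0.7117 + 0.4687i, |z|^2 = 0.7261
Iter 12: z = -0.4862 + -0.4851i, |z|^2 = 0.4717
Iter 13: z = -0.7719 + 0.6537i, |z|^2 = 1.0232
Iter 14: z = -0.6044 + -0.8272i, |z|^2 = 1.0496
Iter 15: z = -1.0919 + 1.1820i, |z|^2 = 2.5893
Iter 16: z = -0.9778 + -2.3991i, |z|^2 = 6.7120
Escaped at iteration 16

Answer: no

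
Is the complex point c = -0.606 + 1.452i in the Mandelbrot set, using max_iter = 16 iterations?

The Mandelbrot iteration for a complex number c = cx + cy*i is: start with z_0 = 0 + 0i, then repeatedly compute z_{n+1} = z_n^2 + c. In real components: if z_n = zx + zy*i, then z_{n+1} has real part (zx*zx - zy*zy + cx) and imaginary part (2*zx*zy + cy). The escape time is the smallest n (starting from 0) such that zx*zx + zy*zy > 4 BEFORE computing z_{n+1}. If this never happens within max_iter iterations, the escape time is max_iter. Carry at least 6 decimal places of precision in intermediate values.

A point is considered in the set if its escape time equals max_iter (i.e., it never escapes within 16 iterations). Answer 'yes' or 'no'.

Answer: no

Derivation:
z_0 = 0 + 0i, c = -0.6060 + 1.4520i
Iter 1: z = -0.6060 + 1.4520i, |z|^2 = 2.4755
Iter 2: z = -2.3471 + -0.3078i, |z|^2 = 5.6035
Escaped at iteration 2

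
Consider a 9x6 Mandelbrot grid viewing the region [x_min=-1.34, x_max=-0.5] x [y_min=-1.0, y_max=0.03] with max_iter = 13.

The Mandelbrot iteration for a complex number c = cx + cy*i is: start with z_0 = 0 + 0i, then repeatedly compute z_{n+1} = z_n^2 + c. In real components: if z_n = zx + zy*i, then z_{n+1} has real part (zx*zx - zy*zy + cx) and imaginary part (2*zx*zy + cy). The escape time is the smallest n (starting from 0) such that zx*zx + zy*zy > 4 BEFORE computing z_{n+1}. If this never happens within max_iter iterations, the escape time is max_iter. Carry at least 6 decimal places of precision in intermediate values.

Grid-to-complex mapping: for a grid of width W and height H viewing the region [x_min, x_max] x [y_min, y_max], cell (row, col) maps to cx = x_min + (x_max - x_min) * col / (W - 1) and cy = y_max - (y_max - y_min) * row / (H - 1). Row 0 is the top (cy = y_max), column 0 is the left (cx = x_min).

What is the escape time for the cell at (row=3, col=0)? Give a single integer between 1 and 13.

Answer: 3

Derivation:
z_0 = 0 + 0i, c = -1.3400 + -0.5880i
Iter 1: z = -1.3400 + -0.5880i, |z|^2 = 2.1413
Iter 2: z = 0.1099 + 0.9878i, |z|^2 = 0.9879
Iter 3: z = -2.3038 + -0.3710i, |z|^2 = 5.4449
Escaped at iteration 3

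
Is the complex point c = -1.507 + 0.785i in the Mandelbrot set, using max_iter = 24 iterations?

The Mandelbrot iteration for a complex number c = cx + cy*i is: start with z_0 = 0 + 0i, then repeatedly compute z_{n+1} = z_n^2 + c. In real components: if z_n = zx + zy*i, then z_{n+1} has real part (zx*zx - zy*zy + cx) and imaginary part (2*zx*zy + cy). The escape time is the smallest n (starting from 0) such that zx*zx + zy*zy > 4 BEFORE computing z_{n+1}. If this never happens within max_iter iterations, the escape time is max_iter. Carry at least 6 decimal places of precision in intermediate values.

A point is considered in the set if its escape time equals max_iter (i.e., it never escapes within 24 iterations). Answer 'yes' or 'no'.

z_0 = 0 + 0i, c = -1.5070 + 0.7850i
Iter 1: z = -1.5070 + 0.7850i, |z|^2 = 2.8873
Iter 2: z = 0.1478 + -1.5810i, |z|^2 = 2.5214
Iter 3: z = -3.9847 + 0.3176i, |z|^2 = 15.9785
Escaped at iteration 3

Answer: no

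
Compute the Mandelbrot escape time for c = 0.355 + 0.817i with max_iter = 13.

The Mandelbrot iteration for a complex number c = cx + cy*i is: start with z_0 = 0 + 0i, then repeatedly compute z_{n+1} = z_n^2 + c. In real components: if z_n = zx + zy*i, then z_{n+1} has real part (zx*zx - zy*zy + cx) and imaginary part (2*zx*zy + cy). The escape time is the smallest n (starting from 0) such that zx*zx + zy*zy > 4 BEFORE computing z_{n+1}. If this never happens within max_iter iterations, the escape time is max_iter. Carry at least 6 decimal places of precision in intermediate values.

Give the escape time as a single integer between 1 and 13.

Answer: 4

Derivation:
z_0 = 0 + 0i, c = 0.3550 + 0.8170i
Iter 1: z = 0.3550 + 0.8170i, |z|^2 = 0.7935
Iter 2: z = -0.1865 + 1.3971i, |z|^2 = 1.9866
Iter 3: z = -1.5620 + 0.2960i, |z|^2 = 2.5276
Iter 4: z = 2.7073 + -0.1077i, |z|^2 = 7.3413
Escaped at iteration 4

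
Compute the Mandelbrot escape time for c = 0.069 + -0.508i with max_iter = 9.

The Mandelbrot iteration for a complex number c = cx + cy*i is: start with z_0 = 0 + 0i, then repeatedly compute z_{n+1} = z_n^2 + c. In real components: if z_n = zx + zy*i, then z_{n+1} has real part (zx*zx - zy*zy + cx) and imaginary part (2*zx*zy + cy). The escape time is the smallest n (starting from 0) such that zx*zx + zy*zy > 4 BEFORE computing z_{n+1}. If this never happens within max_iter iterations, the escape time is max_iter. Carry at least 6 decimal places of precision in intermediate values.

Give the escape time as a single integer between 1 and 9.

z_0 = 0 + 0i, c = 0.0690 + -0.5080i
Iter 1: z = 0.0690 + -0.5080i, |z|^2 = 0.2628
Iter 2: z = -0.1843 + -0.5781i, |z|^2 = 0.3682
Iter 3: z = -0.2312 + -0.2949i, |z|^2 = 0.1404
Iter 4: z = 0.0355 + -0.3716i, |z|^2 = 0.1394
Iter 5: z = -0.0678 + -0.5344i, |z|^2 = 0.2902
Iter 6: z = -0.2120 + -0.4355i, |z|^2 = 0.2346
Iter 7: z = -0.0757 + -0.3234i, |z|^2 = 0.1103
Iter 8: z = -0.0298 + -0.4590i, |z|^2 = 0.2116

Answer: 9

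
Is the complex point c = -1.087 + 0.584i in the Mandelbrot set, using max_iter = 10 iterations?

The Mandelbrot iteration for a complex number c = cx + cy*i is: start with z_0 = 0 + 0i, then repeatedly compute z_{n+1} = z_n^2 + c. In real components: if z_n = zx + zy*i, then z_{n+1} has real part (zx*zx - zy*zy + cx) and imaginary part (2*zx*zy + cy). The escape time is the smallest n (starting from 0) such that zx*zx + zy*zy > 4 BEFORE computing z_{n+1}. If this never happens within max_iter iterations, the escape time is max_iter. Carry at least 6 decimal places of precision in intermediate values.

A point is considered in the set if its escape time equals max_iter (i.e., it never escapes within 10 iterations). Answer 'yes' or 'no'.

Answer: no

Derivation:
z_0 = 0 + 0i, c = -1.0870 + 0.5840i
Iter 1: z = -1.0870 + 0.5840i, |z|^2 = 1.5226
Iter 2: z = -0.2465 + -0.6856i, |z|^2 = 0.5308
Iter 3: z = -1.4963 + 0.9220i, |z|^2 = 3.0890
Iter 4: z = 0.3019 + -2.1752i, |z|^2 = 4.8225
Escaped at iteration 4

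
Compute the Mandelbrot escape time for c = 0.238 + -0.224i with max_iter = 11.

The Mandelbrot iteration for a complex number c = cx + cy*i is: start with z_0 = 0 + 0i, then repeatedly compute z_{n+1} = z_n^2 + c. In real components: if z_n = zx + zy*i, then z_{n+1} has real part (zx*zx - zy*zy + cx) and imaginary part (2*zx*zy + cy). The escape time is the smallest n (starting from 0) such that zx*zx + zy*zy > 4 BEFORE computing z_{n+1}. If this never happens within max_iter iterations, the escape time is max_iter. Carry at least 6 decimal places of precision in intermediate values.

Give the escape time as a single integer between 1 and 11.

z_0 = 0 + 0i, c = 0.2380 + -0.2240i
Iter 1: z = 0.2380 + -0.2240i, |z|^2 = 0.1068
Iter 2: z = 0.2445 + -0.3306i, |z|^2 = 0.1691
Iter 3: z = 0.1885 + -0.3857i, |z|^2 = 0.1842
Iter 4: z = 0.1248 + -0.3694i, |z|^2 = 0.1520
Iter 5: z = 0.1171 + -0.3162i, |z|^2 = 0.1137
Iter 6: z = 0.1518 + -0.2981i, |z|^2 = 0.1119
Iter 7: z = 0.1722 + -0.3145i, |z|^2 = 0.1285
Iter 8: z = 0.1688 + -0.3323i, |z|^2 = 0.1389
Iter 9: z = 0.1561 + -0.3362i, |z|^2 = 0.1374
Iter 10: z = 0.1494 + -0.3289i, |z|^2 = 0.1305

Answer: 11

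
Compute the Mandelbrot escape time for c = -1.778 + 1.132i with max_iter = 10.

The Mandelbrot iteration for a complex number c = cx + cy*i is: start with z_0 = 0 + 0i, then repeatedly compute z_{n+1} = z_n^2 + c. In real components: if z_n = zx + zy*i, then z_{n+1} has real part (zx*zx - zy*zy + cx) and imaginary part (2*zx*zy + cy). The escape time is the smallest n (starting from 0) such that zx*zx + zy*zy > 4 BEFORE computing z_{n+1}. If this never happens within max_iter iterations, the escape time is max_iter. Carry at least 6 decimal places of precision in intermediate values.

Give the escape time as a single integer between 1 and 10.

Answer: 1

Derivation:
z_0 = 0 + 0i, c = -1.7780 + 1.1320i
Iter 1: z = -1.7780 + 1.1320i, |z|^2 = 4.4427
Escaped at iteration 1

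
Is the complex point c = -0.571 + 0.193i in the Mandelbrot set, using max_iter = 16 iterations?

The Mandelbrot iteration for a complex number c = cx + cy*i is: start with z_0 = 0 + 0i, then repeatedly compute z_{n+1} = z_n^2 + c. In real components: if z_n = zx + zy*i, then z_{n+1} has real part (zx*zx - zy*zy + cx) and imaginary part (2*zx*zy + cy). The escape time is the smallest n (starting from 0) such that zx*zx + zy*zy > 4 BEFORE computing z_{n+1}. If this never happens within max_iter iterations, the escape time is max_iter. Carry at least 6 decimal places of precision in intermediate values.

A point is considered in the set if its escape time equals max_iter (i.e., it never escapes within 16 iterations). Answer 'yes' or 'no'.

z_0 = 0 + 0i, c = -0.5710 + 0.1930i
Iter 1: z = -0.5710 + 0.1930i, |z|^2 = 0.3633
Iter 2: z = -0.2822 + -0.0274i, |z|^2 = 0.0804
Iter 3: z = -0.4921 + 0.2085i, |z|^2 = 0.2856
Iter 4: z = -0.3723 + -0.0122i, |z|^2 = 0.1387
Iter 5: z = -0.4326 + 0.2021i, |z|^2 = 0.2279
Iter 6: z = -0.4247 + 0.0182i, |z|^2 = 0.1807
Iter 7: z = -0.3909 + 0.1775i, |z|^2 = 0.1844
Iter 8: z = -0.4497 + 0.0542i, |z|^2 = 0.2052
Iter 9: z = -0.3717 + 0.1443i, |z|^2 = 0.1590
Iter 10: z = -0.4536 + 0.0857i, |z|^2 = 0.2131
Iter 11: z = -0.3726 + 0.1152i, |z|^2 = 0.1521
Iter 12: z = -0.4455 + 0.1072i, |z|^2 = 0.2099
Iter 13: z = -0.3840 + 0.0975i, |z|^2 = 0.1570
Iter 14: z = -0.4330 + 0.1181i, |z|^2 = 0.2015
Iter 15: z = -0.3974 + 0.0907i, |z|^2 = 0.1662
Did not escape in 16 iterations → in set

Answer: yes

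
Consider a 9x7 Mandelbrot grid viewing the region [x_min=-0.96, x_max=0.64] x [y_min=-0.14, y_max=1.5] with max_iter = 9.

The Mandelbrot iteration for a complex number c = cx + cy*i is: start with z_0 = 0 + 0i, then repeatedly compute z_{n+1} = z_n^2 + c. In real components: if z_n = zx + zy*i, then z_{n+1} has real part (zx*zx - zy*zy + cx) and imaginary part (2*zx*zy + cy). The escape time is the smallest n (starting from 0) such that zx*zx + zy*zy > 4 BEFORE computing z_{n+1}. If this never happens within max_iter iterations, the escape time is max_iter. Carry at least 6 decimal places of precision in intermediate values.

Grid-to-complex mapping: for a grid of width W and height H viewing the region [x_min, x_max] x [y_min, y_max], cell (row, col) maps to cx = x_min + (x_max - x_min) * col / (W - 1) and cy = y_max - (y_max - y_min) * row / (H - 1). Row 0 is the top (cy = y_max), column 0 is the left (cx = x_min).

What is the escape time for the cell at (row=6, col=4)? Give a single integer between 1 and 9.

z_0 = 0 + 0i, c = -0.1600 + -0.1400i
Iter 1: z = -0.1600 + -0.1400i, |z|^2 = 0.0452
Iter 2: z = -0.1540 + -0.0952i, |z|^2 = 0.0328
Iter 3: z = -0.1453 + -0.1107i, |z|^2 = 0.0334
Iter 4: z = -0.1511 + -0.1078i, |z|^2 = 0.0345
Iter 5: z = -0.1488 + -0.1074i, |z|^2 = 0.0337
Iter 6: z = -0.1494 + -0.1080i, |z|^2 = 0.0340
Iter 7: z = -0.1494 + -0.1077i, |z|^2 = 0.0339
Iter 8: z = -0.1493 + -0.1078i, |z|^2 = 0.0339

Answer: 9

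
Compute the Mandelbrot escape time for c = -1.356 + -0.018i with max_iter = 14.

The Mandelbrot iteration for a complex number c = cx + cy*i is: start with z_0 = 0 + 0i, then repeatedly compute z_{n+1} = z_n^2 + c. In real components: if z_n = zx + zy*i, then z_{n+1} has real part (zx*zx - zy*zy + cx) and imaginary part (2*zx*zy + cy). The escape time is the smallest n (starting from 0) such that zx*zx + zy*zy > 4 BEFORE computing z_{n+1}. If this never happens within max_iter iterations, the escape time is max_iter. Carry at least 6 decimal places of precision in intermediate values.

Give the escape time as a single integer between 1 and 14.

z_0 = 0 + 0i, c = -1.3560 + -0.0180i
Iter 1: z = -1.3560 + -0.0180i, |z|^2 = 1.8391
Iter 2: z = 0.4824 + 0.0308i, |z|^2 = 0.2337
Iter 3: z = -1.1242 + 0.0117i, |z|^2 = 1.2640
Iter 4: z = -0.0922 + -0.0444i, |z|^2 = 0.0105
Iter 5: z = -1.3495 + -0.0098i, |z|^2 = 1.8211
Iter 6: z = 0.4649 + 0.0085i, |z|^2 = 0.2162
Iter 7: z = -1.1399 + -0.0101i, |z|^2 = 1.2995
Iter 8: z = -0.0567 + 0.0051i, |z|^2 = 0.0032
Iter 9: z = -1.3528 + -0.0186i, |z|^2 = 1.8304
Iter 10: z = 0.4737 + 0.0323i, |z|^2 = 0.2255
Iter 11: z = -1.1326 + 0.0126i, |z|^2 = 1.2830
Iter 12: z = -0.0734 + -0.0464i, |z|^2 = 0.0075
Iter 13: z = -1.3528 + -0.0112i, |z|^2 = 1.8301

Answer: 14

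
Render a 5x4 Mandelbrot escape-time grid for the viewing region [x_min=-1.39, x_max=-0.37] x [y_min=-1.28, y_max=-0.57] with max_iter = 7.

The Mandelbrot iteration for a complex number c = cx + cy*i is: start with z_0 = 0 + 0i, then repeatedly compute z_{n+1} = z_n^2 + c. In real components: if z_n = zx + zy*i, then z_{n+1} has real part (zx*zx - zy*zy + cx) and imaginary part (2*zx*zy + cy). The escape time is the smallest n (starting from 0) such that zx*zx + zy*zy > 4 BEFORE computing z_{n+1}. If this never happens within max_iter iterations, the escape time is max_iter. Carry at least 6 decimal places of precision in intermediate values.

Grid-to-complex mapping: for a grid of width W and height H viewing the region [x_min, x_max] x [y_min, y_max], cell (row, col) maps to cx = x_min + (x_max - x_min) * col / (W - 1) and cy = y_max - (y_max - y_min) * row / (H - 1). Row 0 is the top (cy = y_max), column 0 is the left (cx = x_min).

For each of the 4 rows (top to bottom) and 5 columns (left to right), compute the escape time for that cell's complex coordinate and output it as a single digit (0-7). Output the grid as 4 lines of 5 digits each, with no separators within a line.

Answer: 34577
33446
33334
22333

Derivation:
(row=0, col=0): c = -1.3900 + -0.5700i → escape time 3
(row=0, col=1): c = -1.1350 + -0.5700i → escape time 4
(row=0, col=2): c = -0.8800 + -0.5700i → escape time 5
(row=0, col=3): c = -0.6250 + -0.5700i → escape time 7
(row=0, col=4): c = -0.3700 + -0.5700i → escape time 7
(row=1, col=0): c = -1.3900 + -0.8067i → escape time 3
(row=1, col=1): c = -1.1350 + -0.8067i → escape time 3
(row=1, col=2): c = -0.8800 + -0.8067i → escape time 4
(row=1, col=3): c = -0.6250 + -0.8067i → escape time 4
(row=1, col=4): c = -0.3700 + -0.8067i → escape time 6
(row=2, col=0): c = -1.3900 + -1.0433i → escape time 3
(row=2, col=1): c = -1.1350 + -1.0433i → escape time 3
(row=2, col=2): c = -0.8800 + -1.0433i → escape time 3
(row=2, col=3): c = -0.6250 + -1.0433i → escape time 3
(row=2, col=4): c = -0.3700 + -1.0433i → escape time 4
(row=3, col=0): c = -1.3900 + -1.2800i → escape time 2
(row=3, col=1): c = -1.1350 + -1.2800i → escape time 2
(row=3, col=2): c = -0.8800 + -1.2800i → escape time 3
(row=3, col=3): c = -0.6250 + -1.2800i → escape time 3
(row=3, col=4): c = -0.3700 + -1.2800i → escape time 3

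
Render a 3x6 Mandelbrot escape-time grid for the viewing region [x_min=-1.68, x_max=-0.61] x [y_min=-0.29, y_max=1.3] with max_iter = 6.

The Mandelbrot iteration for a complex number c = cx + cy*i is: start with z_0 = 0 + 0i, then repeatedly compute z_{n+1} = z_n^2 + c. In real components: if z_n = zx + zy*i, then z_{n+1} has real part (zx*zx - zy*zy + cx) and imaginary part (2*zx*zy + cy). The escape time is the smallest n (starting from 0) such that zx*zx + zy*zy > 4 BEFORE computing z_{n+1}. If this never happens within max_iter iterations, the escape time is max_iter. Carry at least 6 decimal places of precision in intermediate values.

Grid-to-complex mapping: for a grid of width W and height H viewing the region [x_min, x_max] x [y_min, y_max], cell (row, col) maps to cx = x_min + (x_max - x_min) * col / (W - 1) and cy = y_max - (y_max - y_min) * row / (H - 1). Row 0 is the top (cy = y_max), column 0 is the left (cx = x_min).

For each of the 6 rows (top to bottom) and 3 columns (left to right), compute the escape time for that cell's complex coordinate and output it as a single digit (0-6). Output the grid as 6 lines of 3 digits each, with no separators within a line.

(row=0, col=0): c = -1.6800 + 1.3000i → escape time 1
(row=0, col=1): c = -1.1450 + 1.3000i → escape time 2
(row=0, col=2): c = -0.6100 + 1.3000i → escape time 3
(row=1, col=0): c = -1.6800 + 0.9820i → escape time 2
(row=1, col=1): c = -1.1450 + 0.9820i → escape time 3
(row=1, col=2): c = -0.6100 + 0.9820i → escape time 4
(row=2, col=0): c = -1.6800 + 0.6640i → escape time 3
(row=2, col=1): c = -1.1450 + 0.6640i → escape time 3
(row=2, col=2): c = -0.6100 + 0.6640i → escape time 6
(row=3, col=0): c = -1.6800 + 0.3460i → escape time 4
(row=3, col=1): c = -1.1450 + 0.3460i → escape time 6
(row=3, col=2): c = -0.6100 + 0.3460i → escape time 6
(row=4, col=0): c = -1.6800 + 0.0280i → escape time 6
(row=4, col=1): c = -1.1450 + 0.0280i → escape time 6
(row=4, col=2): c = -0.6100 + 0.0280i → escape time 6
(row=5, col=0): c = -1.6800 + -0.2900i → escape time 4
(row=5, col=1): c = -1.1450 + -0.2900i → escape time 6
(row=5, col=2): c = -0.6100 + -0.2900i → escape time 6

Answer: 123
234
336
466
666
466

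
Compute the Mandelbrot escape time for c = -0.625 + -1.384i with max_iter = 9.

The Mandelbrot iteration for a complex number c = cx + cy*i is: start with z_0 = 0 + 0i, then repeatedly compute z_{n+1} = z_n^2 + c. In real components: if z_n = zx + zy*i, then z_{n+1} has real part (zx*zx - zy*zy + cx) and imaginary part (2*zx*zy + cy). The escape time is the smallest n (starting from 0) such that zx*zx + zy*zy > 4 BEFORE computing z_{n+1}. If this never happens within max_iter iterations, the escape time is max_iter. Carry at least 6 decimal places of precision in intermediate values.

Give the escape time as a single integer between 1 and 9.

z_0 = 0 + 0i, c = -0.6250 + -1.3840i
Iter 1: z = -0.6250 + -1.3840i, |z|^2 = 2.3061
Iter 2: z = -2.1498 + 0.3460i, |z|^2 = 4.7415
Escaped at iteration 2

Answer: 2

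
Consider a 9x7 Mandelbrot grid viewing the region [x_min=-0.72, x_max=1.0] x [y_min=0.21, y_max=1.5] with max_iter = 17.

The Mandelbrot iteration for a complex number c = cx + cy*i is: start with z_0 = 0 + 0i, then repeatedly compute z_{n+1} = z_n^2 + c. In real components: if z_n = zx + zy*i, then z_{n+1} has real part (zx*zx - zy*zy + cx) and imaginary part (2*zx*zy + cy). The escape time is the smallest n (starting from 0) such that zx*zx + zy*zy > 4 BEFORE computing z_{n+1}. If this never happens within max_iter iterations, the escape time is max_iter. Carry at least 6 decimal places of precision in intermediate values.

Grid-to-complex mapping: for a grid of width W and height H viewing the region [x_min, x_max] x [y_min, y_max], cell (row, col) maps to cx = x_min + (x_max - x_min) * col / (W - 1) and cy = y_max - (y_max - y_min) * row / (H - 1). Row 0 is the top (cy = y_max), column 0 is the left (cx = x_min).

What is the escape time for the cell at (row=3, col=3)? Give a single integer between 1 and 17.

Answer: 17

Derivation:
z_0 = 0 + 0i, c = -0.0750 + 0.8550i
Iter 1: z = -0.0750 + 0.8550i, |z|^2 = 0.7366
Iter 2: z = -0.8004 + 0.7268i, |z|^2 = 1.1688
Iter 3: z = 0.0375 + -0.3084i, |z|^2 = 0.0965
Iter 4: z = -0.1687 + 0.8319i, |z|^2 = 0.7205
Iter 5: z = -0.7386 + 0.5743i, |z|^2 = 0.8754
Iter 6: z = 0.1406 + 0.0066i, |z|^2 = 0.0198
Iter 7: z = -0.0553 + 0.8569i, |z|^2 = 0.7373
Iter 8: z = -0.8062 + 0.7603i, |z|^2 = 1.2279
Iter 9: z = -0.0032 + -0.3708i, |z|^2 = 0.1375
Iter 10: z = -0.2125 + 0.8573i, |z|^2 = 0.7802
Iter 11: z = -0.7649 + 0.4906i, |z|^2 = 0.8257
Iter 12: z = 0.2693 + 0.1045i, |z|^2 = 0.0835
Iter 13: z = -0.0134 + 0.9113i, |z|^2 = 0.8306
Iter 14: z = -0.9053 + 0.8306i, |z|^2 = 1.5094
Iter 15: z = 0.0546 + -0.6488i, |z|^2 = 0.4239
Iter 16: z = -0.4930 + 0.7842i, |z|^2 = 0.8579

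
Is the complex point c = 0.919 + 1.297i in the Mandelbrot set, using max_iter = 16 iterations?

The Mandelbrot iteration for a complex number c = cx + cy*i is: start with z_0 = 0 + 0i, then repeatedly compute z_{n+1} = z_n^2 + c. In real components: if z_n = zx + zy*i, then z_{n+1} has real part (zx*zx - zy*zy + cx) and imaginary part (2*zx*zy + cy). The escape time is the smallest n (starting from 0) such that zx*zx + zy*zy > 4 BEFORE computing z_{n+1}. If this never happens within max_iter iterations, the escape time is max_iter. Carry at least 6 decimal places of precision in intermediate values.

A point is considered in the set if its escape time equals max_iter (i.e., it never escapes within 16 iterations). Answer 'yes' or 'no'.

z_0 = 0 + 0i, c = 0.9190 + 1.2970i
Iter 1: z = 0.9190 + 1.2970i, |z|^2 = 2.5268
Iter 2: z = 0.0814 + 3.6809i, |z|^2 = 13.5555
Escaped at iteration 2

Answer: no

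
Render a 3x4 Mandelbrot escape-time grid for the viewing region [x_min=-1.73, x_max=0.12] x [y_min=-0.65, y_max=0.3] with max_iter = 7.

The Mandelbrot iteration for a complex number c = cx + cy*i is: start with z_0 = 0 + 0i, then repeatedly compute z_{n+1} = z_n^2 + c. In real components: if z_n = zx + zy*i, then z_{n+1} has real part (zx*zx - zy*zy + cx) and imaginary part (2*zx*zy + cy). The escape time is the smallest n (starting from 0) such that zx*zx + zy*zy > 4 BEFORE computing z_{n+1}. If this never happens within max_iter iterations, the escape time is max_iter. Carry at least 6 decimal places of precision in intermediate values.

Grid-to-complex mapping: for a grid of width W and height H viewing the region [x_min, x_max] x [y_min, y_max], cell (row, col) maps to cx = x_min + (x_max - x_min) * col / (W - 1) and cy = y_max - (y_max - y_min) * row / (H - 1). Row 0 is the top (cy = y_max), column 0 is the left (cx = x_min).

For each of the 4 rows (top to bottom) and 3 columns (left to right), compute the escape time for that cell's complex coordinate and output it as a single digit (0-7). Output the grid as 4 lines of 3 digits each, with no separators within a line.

(row=0, col=0): c = -1.7300 + 0.3000i → escape time 4
(row=0, col=1): c = -0.8050 + 0.3000i → escape time 7
(row=0, col=2): c = 0.1200 + 0.3000i → escape time 7
(row=1, col=0): c = -1.7300 + -0.0167i → escape time 7
(row=1, col=1): c = -0.8050 + -0.0167i → escape time 7
(row=1, col=2): c = 0.1200 + -0.0167i → escape time 7
(row=2, col=0): c = -1.7300 + -0.3333i → escape time 4
(row=2, col=1): c = -0.8050 + -0.3333i → escape time 7
(row=2, col=2): c = 0.1200 + -0.3333i → escape time 7
(row=3, col=0): c = -1.7300 + -0.6500i → escape time 3
(row=3, col=1): c = -0.8050 + -0.6500i → escape time 5
(row=3, col=2): c = 0.1200 + -0.6500i → escape time 7

Answer: 477
777
477
357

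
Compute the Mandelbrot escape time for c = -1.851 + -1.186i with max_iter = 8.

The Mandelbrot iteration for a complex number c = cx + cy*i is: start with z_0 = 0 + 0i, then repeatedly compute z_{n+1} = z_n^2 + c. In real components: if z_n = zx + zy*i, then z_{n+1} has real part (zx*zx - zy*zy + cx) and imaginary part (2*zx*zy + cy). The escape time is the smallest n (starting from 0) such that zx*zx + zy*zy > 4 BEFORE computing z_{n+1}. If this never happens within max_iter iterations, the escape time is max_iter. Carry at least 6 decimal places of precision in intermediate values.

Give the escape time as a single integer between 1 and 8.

z_0 = 0 + 0i, c = -1.8510 + -1.1860i
Iter 1: z = -1.8510 + -1.1860i, |z|^2 = 4.8328
Escaped at iteration 1

Answer: 1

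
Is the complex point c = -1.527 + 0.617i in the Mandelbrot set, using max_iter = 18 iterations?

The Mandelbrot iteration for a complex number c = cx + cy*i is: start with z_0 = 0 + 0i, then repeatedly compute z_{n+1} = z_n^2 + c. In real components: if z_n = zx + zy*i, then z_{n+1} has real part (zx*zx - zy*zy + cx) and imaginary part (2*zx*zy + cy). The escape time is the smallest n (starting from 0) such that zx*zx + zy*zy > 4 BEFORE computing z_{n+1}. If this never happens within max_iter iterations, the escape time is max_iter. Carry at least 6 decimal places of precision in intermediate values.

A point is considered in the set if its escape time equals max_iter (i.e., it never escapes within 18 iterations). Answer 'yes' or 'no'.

z_0 = 0 + 0i, c = -1.5270 + 0.6170i
Iter 1: z = -1.5270 + 0.6170i, |z|^2 = 2.7124
Iter 2: z = 0.4240 + -1.2673i, |z|^2 = 1.7859
Iter 3: z = -2.9533 + -0.4578i, |z|^2 = 8.9315
Escaped at iteration 3

Answer: no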